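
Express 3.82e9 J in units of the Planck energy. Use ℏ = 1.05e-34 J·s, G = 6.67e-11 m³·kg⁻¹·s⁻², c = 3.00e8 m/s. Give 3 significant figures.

1.95

Planck energy: E_P = √(ℏc⁵/G) = 1.96e9 J.
3.82e9 / 1.96e9 = 1.95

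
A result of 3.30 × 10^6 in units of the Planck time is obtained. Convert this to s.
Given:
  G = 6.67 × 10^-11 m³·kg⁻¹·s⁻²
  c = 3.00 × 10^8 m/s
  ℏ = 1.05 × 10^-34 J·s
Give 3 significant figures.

1.77 × 10^-37 s

One Planck time: t_P = √(ℏG/c⁵) = 5.37 × 10^-44 s.
3.30 × 10^6 × 5.37 × 10^-44 s = 1.77 × 10^-37 s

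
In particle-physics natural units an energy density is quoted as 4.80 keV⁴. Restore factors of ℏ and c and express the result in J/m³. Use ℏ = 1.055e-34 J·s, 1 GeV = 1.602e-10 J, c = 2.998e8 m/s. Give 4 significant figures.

[E]/[L]³ = [E]⁴/(ℏc)³; restore (ℏc)⁻³.
1 GeV⁴ → 1/(ℏc)³ × (1 GeV in J)⁴ = 2.082e37 J/m³.
Convert the energy scale: 4.80 keV⁴ = 4.80e-24 GeV⁴.
Result: 4.80e-24 × 2.082e37 = 9.992e13 J/m³.

9.992e13 J/m³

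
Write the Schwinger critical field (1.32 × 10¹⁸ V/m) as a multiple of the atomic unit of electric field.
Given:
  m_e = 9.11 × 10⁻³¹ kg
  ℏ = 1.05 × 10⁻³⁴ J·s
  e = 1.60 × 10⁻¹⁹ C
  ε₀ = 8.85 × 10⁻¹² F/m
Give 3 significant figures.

atomic unit of electric field: E_au = E_h/(e a₀) = m_e²e⁵/((4πε₀)³ℏ⁴) = 5.20 × 10¹¹ V/m.
1.32 × 10¹⁸ / 5.20 × 10¹¹ = 2.54 × 10⁶

2.54 × 10⁶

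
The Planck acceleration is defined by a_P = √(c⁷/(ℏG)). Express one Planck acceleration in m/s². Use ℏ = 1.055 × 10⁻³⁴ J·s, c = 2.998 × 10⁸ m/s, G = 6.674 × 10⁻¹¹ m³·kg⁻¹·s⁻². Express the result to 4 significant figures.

a_P = √(c⁷/(ℏG))
  = √(3.092 × 10¹⁰³)
  = 5.560 × 10⁵¹ m/s²

5.560 × 10⁵¹ m/s²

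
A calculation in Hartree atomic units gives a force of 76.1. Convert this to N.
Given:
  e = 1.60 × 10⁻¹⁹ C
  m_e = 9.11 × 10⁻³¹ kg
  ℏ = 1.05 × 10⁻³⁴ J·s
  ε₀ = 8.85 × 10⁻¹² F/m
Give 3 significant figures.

One atomic unit of force: F_au = E_h/a₀ = m_e²e⁶/((4πε₀)³ℏ⁴) = 8.33 × 10⁻⁸ N.
76.1 × 8.33 × 10⁻⁸ N = 6.34 × 10⁻⁶ N

6.34 × 10⁻⁶ N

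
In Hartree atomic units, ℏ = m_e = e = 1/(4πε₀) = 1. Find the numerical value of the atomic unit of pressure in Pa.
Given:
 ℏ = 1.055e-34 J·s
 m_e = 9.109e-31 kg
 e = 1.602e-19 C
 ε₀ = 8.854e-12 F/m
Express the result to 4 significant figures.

2.929e13 Pa

Dimensional analysis gives P_au = E_h/a₀³ = m_e⁴e¹⁰/((4πε₀)⁵ℏ⁸).
E_h = 4.354e-18 J
a₀ = 5.297e-11 m
E_h/a₀³ = 2.929e13 Pa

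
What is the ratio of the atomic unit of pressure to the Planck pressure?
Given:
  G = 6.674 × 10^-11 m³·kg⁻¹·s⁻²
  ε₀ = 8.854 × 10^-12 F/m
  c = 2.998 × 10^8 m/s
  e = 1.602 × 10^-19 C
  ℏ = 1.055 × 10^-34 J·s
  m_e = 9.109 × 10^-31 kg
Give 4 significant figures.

6.323 × 10^-101

atomic unit of pressure: P_au = E_h/a₀³ = m_e⁴e¹⁰/((4πε₀)⁵ℏ⁸) = 2.929 × 10^13 Pa
Planck pressure: p_P = c⁷/(ℏG²) = 4.632 × 10^113 Pa
ratio = 2.929 × 10^13 / 4.632 × 10^113 = 6.323 × 10^-101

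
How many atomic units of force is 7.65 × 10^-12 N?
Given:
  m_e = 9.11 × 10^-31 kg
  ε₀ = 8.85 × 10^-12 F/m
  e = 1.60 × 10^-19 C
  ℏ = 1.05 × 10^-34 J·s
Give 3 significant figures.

atomic unit of force: F_au = E_h/a₀ = m_e²e⁶/((4πε₀)³ℏ⁴) = 8.33 × 10^-8 N.
7.65 × 10^-12 / 8.33 × 10^-8 = 9.19 × 10^-5

9.19 × 10^-5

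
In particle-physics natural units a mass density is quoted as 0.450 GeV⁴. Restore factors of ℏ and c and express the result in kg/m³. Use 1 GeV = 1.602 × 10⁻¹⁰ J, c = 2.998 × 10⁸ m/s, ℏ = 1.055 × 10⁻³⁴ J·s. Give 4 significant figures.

1.042 × 10²⁰ kg/m³

Mass density is [E]/(c²[L]³) = [E]⁴/(ℏ³c⁵).
1 GeV⁴ → 1/(ℏ³c⁵) × (1 GeV in J)⁴ = 2.316 × 10²⁰ kg/m³.
Result: 0.450 × 2.316 × 10²⁰ = 1.042 × 10²⁰ kg/m³.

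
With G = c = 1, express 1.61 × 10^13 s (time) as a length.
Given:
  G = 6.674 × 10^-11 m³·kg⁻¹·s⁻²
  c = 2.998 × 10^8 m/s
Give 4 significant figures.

4.827 × 10^21 m

Time → length via c.
1.61 × 10^13 s × (c) = 4.827 × 10^21 m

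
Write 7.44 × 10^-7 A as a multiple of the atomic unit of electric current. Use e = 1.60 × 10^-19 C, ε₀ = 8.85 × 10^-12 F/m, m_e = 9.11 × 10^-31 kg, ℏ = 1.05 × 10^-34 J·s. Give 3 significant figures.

atomic unit of electric current: I_au = e E_h/ℏ = m_e e⁵/((4πε₀)²ℏ³) = 6.67 × 10^-3 A.
7.44 × 10^-7 / 6.67 × 10^-3 = 1.12 × 10^-4

1.12 × 10^-4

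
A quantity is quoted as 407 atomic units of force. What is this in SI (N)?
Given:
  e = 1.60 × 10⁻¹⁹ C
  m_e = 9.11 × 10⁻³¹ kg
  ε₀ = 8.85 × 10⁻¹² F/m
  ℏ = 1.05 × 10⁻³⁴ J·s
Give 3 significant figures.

3.39 × 10⁻⁵ N

One atomic unit of force: F_au = E_h/a₀ = m_e²e⁶/((4πε₀)³ℏ⁴) = 8.33 × 10⁻⁸ N.
407 × 8.33 × 10⁻⁸ N = 3.39 × 10⁻⁵ N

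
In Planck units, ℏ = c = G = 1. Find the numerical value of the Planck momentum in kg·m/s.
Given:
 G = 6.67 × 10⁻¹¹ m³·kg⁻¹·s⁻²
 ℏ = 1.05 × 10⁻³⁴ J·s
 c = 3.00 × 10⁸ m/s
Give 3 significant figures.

From ℏ = c = G = 1 the momentum scale is p_P = √(ℏc³/G).
  = √(42.5)
  = 6.52 kg·m/s

6.52 kg·m/s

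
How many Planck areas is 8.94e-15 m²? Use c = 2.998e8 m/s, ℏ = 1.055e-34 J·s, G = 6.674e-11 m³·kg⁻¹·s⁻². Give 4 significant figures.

3.421e55

Planck area: A_P = ℏG/c³ = 2.613e-70 m².
8.94e-15 / 2.613e-70 = 3.421e55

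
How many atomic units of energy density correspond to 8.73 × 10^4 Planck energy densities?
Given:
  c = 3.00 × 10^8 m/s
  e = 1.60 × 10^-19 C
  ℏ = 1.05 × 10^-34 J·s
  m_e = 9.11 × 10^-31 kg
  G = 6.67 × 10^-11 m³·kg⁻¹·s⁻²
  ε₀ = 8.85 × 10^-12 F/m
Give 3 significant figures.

1.36 × 10^105

Planck energy density: u_P = c⁷/(ℏG²) = 4.68 × 10^113 J/m³
atomic unit of energy density: u_au = E_h/a₀³ = m_e⁴e¹⁰/((4πε₀)⁵ℏ⁸) = 3.01 × 10^13 J/m³
8.73 × 10^4 × 4.68 × 10^113 / 3.01 × 10^13 = 1.36 × 10^105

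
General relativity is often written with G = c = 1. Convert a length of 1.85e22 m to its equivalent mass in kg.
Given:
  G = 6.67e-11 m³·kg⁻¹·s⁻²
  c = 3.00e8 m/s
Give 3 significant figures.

2.50e49 kg

Length → mass via c²/G.
1.85e22 m × (c²/G) = 2.50e49 kg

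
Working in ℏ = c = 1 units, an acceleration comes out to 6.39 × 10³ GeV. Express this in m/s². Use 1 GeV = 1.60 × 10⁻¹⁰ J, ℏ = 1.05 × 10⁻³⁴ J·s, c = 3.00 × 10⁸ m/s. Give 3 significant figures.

2.92 × 10³⁶ m/s²

Acceleration is [L]/[T]² = c·[E]/ℏ.
1 GeV → c/ℏ × (1 GeV in J) = 4.57 × 10³² m/s².
Result: 6.39 × 10³ × 4.57 × 10³² = 2.92 × 10³⁶ m/s².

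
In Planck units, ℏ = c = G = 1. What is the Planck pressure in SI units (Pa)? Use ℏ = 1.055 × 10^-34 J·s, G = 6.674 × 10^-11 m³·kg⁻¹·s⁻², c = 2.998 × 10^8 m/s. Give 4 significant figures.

4.632 × 10^113 Pa

The unique combination of the constants set to 1 with dimensions of pressure is p_P = c⁷/(ℏG²).
  = 2.177 × 10^59 / 4.699 × 10^-55
  = 4.632 × 10^113 Pa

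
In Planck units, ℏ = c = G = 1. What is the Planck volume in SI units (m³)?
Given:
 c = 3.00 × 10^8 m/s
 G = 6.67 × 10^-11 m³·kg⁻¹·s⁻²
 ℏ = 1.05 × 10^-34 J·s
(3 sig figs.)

The unique combination of the constants set to 1 with dimensions of volume is V_P = (ℏG/c³)^(3/2).
  = √(1.75 × 10^-209)
  = 4.18 × 10^-105 m³

4.18 × 10^-105 m³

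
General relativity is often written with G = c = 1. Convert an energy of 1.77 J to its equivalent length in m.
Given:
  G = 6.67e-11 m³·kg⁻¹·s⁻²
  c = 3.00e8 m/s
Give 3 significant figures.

1.46e-44 m

Energy → length via G/c⁴.
1.77 J × (G/c⁴) = 1.46e-44 m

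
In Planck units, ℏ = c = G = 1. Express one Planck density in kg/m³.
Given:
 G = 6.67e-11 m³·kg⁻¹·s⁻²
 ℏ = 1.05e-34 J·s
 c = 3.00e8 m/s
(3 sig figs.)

Dimensional analysis gives ρ_P = c⁵/(ℏG²).
  = 2.43e42 / 4.67e-55
  = 5.20e96 kg/m³

5.20e96 kg/m³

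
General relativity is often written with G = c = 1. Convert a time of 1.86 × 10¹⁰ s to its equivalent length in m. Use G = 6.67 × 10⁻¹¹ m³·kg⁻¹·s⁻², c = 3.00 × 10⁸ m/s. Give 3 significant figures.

5.58 × 10¹⁸ m

Time → length via c.
1.86 × 10¹⁰ s × (c) = 5.58 × 10¹⁸ m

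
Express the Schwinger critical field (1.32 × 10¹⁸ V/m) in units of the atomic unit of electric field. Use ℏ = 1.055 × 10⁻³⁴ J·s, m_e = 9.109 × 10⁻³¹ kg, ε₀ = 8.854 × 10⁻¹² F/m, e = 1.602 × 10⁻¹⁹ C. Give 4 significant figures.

atomic unit of electric field: E_au = E_h/(e a₀) = m_e²e⁵/((4πε₀)³ℏ⁴) = 5.131 × 10¹¹ V/m.
1.32 × 10¹⁸ / 5.131 × 10¹¹ = 2.573 × 10⁶

2.573 × 10⁶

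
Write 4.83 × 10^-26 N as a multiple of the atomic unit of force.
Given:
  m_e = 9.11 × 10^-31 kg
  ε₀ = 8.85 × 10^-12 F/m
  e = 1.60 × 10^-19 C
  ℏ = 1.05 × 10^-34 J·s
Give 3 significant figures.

atomic unit of force: F_au = E_h/a₀ = m_e²e⁶/((4πε₀)³ℏ⁴) = 8.33 × 10^-8 N.
4.83 × 10^-26 / 8.33 × 10^-8 = 5.80 × 10^-19

5.80 × 10^-19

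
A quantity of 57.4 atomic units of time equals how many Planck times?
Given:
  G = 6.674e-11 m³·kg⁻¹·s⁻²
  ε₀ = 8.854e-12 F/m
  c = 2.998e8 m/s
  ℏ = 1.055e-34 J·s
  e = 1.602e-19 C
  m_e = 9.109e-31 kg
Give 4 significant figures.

2.579e28

atomic unit of time: τ_au = (4πε₀)²ℏ³/(m_e e⁴) = 2.423e-17 s
Planck time: t_P = √(ℏG/c⁵) = 5.392e-44 s
57.4 × 2.423e-17 / 5.392e-44 = 2.579e28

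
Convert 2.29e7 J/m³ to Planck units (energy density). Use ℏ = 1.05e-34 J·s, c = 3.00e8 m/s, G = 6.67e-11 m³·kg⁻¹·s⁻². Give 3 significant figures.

Planck energy density: u_P = c⁷/(ℏG²) = 4.68e113 J/m³.
2.29e7 / 4.68e113 = 4.89e-107

4.89e-107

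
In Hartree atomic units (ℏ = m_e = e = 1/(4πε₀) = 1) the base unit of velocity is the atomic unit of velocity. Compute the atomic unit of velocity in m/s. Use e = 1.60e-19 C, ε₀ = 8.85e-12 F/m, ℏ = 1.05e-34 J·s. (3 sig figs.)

2.19e6 m/s

v_au = e²/(4πε₀ℏ)
  = 2.56e-38 / 1.17e-44
  = 2.19e6 m/s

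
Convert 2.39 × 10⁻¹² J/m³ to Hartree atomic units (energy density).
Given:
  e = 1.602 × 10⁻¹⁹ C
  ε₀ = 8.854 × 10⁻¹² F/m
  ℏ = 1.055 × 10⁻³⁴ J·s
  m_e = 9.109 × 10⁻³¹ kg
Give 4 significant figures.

atomic unit of energy density: u_au = E_h/a₀³ = m_e⁴e¹⁰/((4πε₀)⁵ℏ⁸) = 2.929 × 10¹³ J/m³.
2.39 × 10⁻¹² / 2.929 × 10¹³ = 8.159 × 10⁻²⁶

8.159 × 10⁻²⁶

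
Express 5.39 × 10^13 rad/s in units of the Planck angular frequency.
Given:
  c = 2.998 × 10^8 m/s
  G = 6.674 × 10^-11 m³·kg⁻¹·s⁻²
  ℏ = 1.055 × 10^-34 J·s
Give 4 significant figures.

2.906 × 10^-30

Planck angular frequency: ω_P = √(c⁵/(ℏG)) = 1.855 × 10^43 rad/s.
5.39 × 10^13 / 1.855 × 10^43 = 2.906 × 10^-30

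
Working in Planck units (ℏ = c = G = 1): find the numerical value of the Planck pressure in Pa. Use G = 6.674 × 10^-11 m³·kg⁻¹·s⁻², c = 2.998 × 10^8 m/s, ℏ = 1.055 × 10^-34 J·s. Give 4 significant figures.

Dimensional analysis gives p_P = c⁷/(ℏG²).
  = 2.177 × 10^59 / 4.699 × 10^-55
  = 4.632 × 10^113 Pa

4.632 × 10^113 Pa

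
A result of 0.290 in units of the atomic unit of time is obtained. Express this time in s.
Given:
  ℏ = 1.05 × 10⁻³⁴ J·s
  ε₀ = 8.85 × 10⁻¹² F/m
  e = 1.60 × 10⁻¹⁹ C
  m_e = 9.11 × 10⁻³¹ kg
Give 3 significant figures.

6.95 × 10⁻¹⁸ s

One atomic unit of time: τ_au = (4πε₀)²ℏ³/(m_e e⁴) = 2.40 × 10⁻¹⁷ s.
0.290 × 2.40 × 10⁻¹⁷ s = 6.95 × 10⁻¹⁸ s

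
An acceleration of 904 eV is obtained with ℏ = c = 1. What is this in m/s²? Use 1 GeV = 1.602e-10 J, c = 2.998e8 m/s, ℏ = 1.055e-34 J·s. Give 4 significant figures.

4.115e26 m/s²

Acceleration is [L]/[T]² = c·[E]/ℏ.
1 GeV → c/ℏ × (1 GeV in J) = 4.552e32 m/s².
Convert the energy scale: 904 eV = 9.04e-7 GeV.
Result: 9.04e-7 × 4.552e32 = 4.115e26 m/s².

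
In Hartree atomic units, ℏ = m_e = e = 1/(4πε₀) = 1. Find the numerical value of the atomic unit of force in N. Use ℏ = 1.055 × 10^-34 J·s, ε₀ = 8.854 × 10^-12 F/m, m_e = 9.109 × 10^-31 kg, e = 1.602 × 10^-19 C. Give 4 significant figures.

The unique combination of the constants set to 1 with dimensions of force is F_au = E_h/a₀ = m_e²e⁶/((4πε₀)³ℏ⁴).
E_h = 4.354 × 10^-18 J
a₀ = 5.297 × 10^-11 m
E_h/a₀ = 8.220 × 10^-8 N

8.220 × 10^-8 N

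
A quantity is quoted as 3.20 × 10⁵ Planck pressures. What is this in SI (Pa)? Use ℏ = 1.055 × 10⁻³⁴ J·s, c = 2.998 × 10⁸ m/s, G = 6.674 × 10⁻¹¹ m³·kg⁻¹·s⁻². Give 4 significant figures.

One Planck pressure: p_P = c⁷/(ℏG²) = 4.632 × 10¹¹³ Pa.
3.20 × 10⁵ × 4.632 × 10¹¹³ Pa = 1.482 × 10¹¹⁹ Pa

1.482 × 10¹¹⁹ Pa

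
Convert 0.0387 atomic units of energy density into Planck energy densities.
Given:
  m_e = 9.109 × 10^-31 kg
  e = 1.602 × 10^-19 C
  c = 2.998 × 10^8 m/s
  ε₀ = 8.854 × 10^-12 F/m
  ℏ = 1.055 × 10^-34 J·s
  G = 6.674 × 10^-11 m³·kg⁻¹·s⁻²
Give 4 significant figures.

2.447 × 10^-102

atomic unit of energy density: u_au = E_h/a₀³ = m_e⁴e¹⁰/((4πε₀)⁵ℏ⁸) = 2.929 × 10^13 J/m³
Planck energy density: u_P = c⁷/(ℏG²) = 4.632 × 10^113 J/m³
0.0387 × 2.929 × 10^13 / 4.632 × 10^113 = 2.447 × 10^-102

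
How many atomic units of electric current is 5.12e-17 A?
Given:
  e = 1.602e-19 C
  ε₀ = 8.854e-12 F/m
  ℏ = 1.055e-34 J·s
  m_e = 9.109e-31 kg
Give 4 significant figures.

7.744e-15

atomic unit of electric current: I_au = e E_h/ℏ = m_e e⁵/((4πε₀)²ℏ³) = 6.612e-3 A.
5.12e-17 / 6.612e-3 = 7.744e-15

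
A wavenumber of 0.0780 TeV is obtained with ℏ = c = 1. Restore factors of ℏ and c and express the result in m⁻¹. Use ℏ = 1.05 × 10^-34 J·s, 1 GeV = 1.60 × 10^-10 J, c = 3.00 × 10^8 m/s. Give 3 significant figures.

3.96 × 10^17 m⁻¹

Inverse length is [E]/(ℏc).
1 GeV → 1/(ℏc) × (1 GeV in J) = 5.08 × 10^15 m⁻¹.
Convert the energy scale: 0.0780 TeV = 78 GeV.
Result: 78 × 5.08 × 10^15 = 3.96 × 10^17 m⁻¹.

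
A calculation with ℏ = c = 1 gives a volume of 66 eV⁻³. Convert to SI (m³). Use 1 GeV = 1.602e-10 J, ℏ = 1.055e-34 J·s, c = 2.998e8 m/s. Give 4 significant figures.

Volume is [L]³ = [E]⁻³·(ℏc)³.
1 GeV⁻³ → (ℏc)³ × (1 GeV in J)⁻³ = 7.696e-48 m³.
Convert the energy scale: 66 eV⁻³ = 6.60e28 GeV⁻³.
Result: 6.60e28 × 7.696e-48 = 5.079e-19 m³.

5.079e-19 m³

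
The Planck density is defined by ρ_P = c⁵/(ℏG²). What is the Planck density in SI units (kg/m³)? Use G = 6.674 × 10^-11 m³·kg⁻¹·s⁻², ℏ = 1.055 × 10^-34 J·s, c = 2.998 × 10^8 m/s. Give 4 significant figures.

5.154 × 10^96 kg/m³

ρ_P = c⁵/(ℏG²)
  = 2.422 × 10^42 / 4.699 × 10^-55
  = 5.154 × 10^96 kg/m³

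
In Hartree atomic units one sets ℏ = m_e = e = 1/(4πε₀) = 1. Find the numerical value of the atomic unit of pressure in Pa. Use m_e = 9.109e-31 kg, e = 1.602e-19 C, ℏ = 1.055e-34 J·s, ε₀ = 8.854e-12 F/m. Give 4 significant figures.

2.929e13 Pa

P_au = E_h/a₀³ = m_e⁴e¹⁰/((4πε₀)⁵ℏ⁸)
E_h = 4.354e-18 J
a₀ = 5.297e-11 m
E_h/a₀³ = 2.929e13 Pa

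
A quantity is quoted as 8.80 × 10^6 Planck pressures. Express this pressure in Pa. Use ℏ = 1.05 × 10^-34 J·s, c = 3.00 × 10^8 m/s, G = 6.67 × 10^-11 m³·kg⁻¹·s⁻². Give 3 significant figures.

4.12 × 10^120 Pa

One Planck pressure: p_P = c⁷/(ℏG²) = 4.68 × 10^113 Pa.
8.80 × 10^6 × 4.68 × 10^113 Pa = 4.12 × 10^120 Pa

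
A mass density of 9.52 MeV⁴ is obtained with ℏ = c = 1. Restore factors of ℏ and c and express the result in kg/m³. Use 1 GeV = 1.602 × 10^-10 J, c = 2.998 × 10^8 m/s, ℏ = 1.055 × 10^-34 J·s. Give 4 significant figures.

Mass density is [E]/(c²[L]³) = [E]⁴/(ℏ³c⁵).
1 GeV⁴ → 1/(ℏ³c⁵) × (1 GeV in J)⁴ = 2.316 × 10^20 kg/m³.
Convert the energy scale: 9.52 MeV⁴ = 9.52 × 10^-12 GeV⁴.
Result: 9.52 × 10^-12 × 2.316 × 10^20 = 2.205 × 10^9 kg/m³.

2.205 × 10^9 kg/m³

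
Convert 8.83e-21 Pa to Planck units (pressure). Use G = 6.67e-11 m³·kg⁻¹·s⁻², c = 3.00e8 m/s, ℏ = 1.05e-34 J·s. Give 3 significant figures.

1.89e-134

Planck pressure: p_P = c⁷/(ℏG²) = 4.68e113 Pa.
8.83e-21 / 4.68e113 = 1.89e-134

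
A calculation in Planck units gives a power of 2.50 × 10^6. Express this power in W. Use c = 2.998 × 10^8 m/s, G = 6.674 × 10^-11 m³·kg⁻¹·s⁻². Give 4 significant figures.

9.072 × 10^58 W

One Planck power: P_P = c⁵/G = 3.629 × 10^52 W.
2.50 × 10^6 × 3.629 × 10^52 W = 9.072 × 10^58 W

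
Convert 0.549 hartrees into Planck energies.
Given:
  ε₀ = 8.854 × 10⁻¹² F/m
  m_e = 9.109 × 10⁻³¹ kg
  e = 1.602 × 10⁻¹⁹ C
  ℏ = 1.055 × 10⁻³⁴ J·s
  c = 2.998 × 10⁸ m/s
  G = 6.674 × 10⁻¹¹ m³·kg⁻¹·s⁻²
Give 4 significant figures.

1.222 × 10⁻²⁷

hartree: E_h = m_e e⁴/(4πε₀ℏ)² = 4.354 × 10⁻¹⁸ J
Planck energy: E_P = √(ℏc⁵/G) = 1.957 × 10⁹ J
0.549 × 4.354 × 10⁻¹⁸ / 1.957 × 10⁹ = 1.222 × 10⁻²⁷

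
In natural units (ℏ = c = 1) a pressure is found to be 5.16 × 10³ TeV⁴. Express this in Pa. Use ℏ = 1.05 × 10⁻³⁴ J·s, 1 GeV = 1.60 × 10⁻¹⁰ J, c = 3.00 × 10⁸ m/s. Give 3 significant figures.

1.08 × 10⁵³ Pa

Pressure is [E]/[L]³ = [E]⁴/(ℏc)³.
1 GeV⁴ → 1/(ℏc)³ × (1 GeV in J)⁴ = 2.10 × 10³⁷ Pa.
Convert the energy scale: 5.16 × 10³ TeV⁴ = 5.16 × 10¹⁵ GeV⁴.
Result: 5.16 × 10¹⁵ × 2.10 × 10³⁷ = 1.08 × 10⁵³ Pa.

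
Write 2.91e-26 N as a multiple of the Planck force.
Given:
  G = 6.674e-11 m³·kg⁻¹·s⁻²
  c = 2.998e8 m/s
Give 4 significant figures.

Planck force: F_P = c⁴/G = 1.210e44 N.
2.91e-26 / 1.210e44 = 2.404e-70

2.404e-70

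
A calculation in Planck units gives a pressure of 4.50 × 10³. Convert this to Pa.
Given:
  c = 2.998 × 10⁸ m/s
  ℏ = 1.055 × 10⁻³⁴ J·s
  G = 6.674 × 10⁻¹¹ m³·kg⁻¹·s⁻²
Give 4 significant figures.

2.085 × 10¹¹⁷ Pa

One Planck pressure: p_P = c⁷/(ℏG²) = 4.632 × 10¹¹³ Pa.
4.50 × 10³ × 4.632 × 10¹¹³ Pa = 2.085 × 10¹¹⁷ Pa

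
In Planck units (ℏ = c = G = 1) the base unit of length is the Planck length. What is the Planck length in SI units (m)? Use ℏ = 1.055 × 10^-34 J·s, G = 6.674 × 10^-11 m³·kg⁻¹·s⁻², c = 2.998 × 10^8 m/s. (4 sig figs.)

1.616 × 10^-35 m

ℓ_P = √(ℏG/c³)
  = √(2.613 × 10^-70)
  = 1.616 × 10^-35 m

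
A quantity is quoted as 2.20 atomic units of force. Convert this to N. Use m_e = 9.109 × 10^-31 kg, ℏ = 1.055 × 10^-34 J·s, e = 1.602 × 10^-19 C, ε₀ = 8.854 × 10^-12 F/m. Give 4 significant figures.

One atomic unit of force: F_au = E_h/a₀ = m_e²e⁶/((4πε₀)³ℏ⁴) = 8.220 × 10^-8 N.
2.20 × 8.220 × 10^-8 N = 1.808 × 10^-7 N

1.808 × 10^-7 N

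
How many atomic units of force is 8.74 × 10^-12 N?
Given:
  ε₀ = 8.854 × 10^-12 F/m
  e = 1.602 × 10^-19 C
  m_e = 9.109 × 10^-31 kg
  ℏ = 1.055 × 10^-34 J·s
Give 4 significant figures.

1.063 × 10^-4

atomic unit of force: F_au = E_h/a₀ = m_e²e⁶/((4πε₀)³ℏ⁴) = 8.220 × 10^-8 N.
8.74 × 10^-12 / 8.220 × 10^-8 = 1.063 × 10^-4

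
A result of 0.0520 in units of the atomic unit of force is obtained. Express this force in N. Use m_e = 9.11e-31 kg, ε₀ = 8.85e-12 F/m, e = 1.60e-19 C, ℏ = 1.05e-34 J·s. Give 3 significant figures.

4.33e-9 N

One atomic unit of force: F_au = E_h/a₀ = m_e²e⁶/((4πε₀)³ℏ⁴) = 8.33e-8 N.
0.0520 × 8.33e-8 N = 4.33e-9 N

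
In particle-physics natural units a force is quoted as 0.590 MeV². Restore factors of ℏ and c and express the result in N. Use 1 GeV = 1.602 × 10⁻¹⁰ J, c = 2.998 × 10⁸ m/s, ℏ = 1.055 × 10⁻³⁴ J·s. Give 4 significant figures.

0.4787 N

Force is [E]/[L] = [E]²/(ℏc); restore (ℏc)⁻¹.
1 GeV² → 1/(ℏc) × (1 GeV in J)² = 8.114 × 10⁵ N.
Convert the energy scale: 0.590 MeV² = 5.90 × 10⁻⁷ GeV².
Result: 5.90 × 10⁻⁷ × 8.114 × 10⁵ = 0.4787 N.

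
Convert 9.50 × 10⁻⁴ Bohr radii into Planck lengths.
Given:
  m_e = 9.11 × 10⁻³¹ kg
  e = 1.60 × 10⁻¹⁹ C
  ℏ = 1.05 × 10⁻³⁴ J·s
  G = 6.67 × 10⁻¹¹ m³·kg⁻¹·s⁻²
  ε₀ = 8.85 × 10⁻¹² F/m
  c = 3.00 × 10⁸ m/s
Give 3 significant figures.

3.10 × 10²¹

Bohr radius: a₀ = 4πε₀ℏ²/(m_e e²) = 5.26 × 10⁻¹¹ m
Planck length: ℓ_P = √(ℏG/c³) = 1.61 × 10⁻³⁵ m
9.50 × 10⁻⁴ × 5.26 × 10⁻¹¹ / 1.61 × 10⁻³⁵ = 3.10 × 10²¹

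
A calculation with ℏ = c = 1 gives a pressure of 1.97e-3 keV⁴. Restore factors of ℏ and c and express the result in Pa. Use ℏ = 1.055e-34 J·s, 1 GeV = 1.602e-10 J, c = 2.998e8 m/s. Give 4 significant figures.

Pressure is [E]/[L]³ = [E]⁴/(ℏc)³.
1 GeV⁴ → 1/(ℏc)³ × (1 GeV in J)⁴ = 2.082e37 Pa.
Convert the energy scale: 1.97e-3 keV⁴ = 1.97e-27 GeV⁴.
Result: 1.97e-27 × 2.082e37 = 4.101e10 Pa.

4.101e10 Pa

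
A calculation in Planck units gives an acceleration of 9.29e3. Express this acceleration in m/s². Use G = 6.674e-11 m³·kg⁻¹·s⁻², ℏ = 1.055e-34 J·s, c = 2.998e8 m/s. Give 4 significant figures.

5.165e55 m/s²

One Planck acceleration: a_P = √(c⁷/(ℏG)) = 5.560e51 m/s².
9.29e3 × 5.560e51 m/s² = 5.165e55 m/s²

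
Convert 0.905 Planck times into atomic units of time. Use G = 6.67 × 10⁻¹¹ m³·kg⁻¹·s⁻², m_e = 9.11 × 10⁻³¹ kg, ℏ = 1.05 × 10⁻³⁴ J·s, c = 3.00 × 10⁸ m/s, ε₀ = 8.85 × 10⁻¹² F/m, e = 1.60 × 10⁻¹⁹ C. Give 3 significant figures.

Planck time: t_P = √(ℏG/c⁵) = 5.37 × 10⁻⁴⁴ s
atomic unit of time: τ_au = (4πε₀)²ℏ³/(m_e e⁴) = 2.40 × 10⁻¹⁷ s
0.905 × 5.37 × 10⁻⁴⁴ / 2.40 × 10⁻¹⁷ = 2.03 × 10⁻²⁷

2.03 × 10⁻²⁷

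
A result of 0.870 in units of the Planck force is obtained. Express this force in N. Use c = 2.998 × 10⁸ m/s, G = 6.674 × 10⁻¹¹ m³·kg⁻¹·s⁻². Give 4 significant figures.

One Planck force: F_P = c⁴/G = 1.210 × 10⁴⁴ N.
0.870 × 1.210 × 10⁴⁴ N = 1.053 × 10⁴⁴ N

1.053 × 10⁴⁴ N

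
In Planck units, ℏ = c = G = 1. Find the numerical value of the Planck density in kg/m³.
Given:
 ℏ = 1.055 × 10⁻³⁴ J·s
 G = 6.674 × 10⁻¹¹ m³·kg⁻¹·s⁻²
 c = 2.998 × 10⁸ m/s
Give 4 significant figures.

The unique combination of the constants set to 1 with dimensions of density is ρ_P = c⁵/(ℏG²).
  = 2.422 × 10⁴² / 4.699 × 10⁻⁵⁵
  = 5.154 × 10⁹⁶ kg/m³

5.154 × 10⁹⁶ kg/m³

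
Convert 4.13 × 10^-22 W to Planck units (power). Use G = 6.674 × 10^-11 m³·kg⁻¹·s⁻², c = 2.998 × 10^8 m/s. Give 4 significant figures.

1.138 × 10^-74

Planck power: P_P = c⁵/G = 3.629 × 10^52 W.
4.13 × 10^-22 / 3.629 × 10^52 = 1.138 × 10^-74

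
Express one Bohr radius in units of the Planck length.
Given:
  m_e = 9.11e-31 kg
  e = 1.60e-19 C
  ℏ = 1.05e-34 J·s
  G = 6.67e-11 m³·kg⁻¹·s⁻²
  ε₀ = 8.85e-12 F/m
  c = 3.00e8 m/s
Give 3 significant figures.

3.26e24

Bohr radius: a₀ = 4πε₀ℏ²/(m_e e²) = 5.26e-11 m
Planck length: ℓ_P = √(ℏG/c³) = 1.61e-35 m
ratio = 5.26e-11 / 1.61e-35 = 3.26e24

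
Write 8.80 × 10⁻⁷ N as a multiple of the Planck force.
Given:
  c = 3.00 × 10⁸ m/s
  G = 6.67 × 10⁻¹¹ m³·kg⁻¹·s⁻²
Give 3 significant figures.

7.25 × 10⁻⁵¹

Planck force: F_P = c⁴/G = 1.21 × 10⁴⁴ N.
8.80 × 10⁻⁷ / 1.21 × 10⁴⁴ = 7.25 × 10⁻⁵¹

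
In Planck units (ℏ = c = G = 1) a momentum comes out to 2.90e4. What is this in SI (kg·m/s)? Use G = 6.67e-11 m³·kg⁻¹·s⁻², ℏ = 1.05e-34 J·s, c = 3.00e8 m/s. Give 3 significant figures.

1.89e5 kg·m/s

One Planck momentum: p_P = √(ℏc³/G) = 6.52 kg·m/s.
2.90e4 × 6.52 kg·m/s = 1.89e5 kg·m/s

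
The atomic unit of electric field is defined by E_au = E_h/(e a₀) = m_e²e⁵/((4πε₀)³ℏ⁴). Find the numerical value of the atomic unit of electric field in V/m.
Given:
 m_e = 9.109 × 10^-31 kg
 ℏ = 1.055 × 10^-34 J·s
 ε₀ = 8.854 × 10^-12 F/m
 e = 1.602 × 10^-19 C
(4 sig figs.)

E_au = E_h/(e a₀) = m_e²e⁵/((4πε₀)³ℏ⁴)
E_h = 4.354 × 10^-18 J
a₀ = 5.297 × 10^-11 m
E_h/(e·a₀) = 5.131 × 10^11 V/m

5.131 × 10^11 V/m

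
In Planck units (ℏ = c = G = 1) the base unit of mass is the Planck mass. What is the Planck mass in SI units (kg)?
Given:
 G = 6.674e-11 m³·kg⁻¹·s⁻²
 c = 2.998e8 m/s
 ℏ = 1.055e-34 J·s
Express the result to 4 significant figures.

m_P = √(ℏc/G)
  = √(4.739e-16)
  = 2.177e-8 kg

2.177e-8 kg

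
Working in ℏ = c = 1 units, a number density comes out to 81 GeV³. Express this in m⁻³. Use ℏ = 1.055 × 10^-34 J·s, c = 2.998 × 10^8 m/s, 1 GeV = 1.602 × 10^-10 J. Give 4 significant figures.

Number density is [L]⁻³ = [E]³/(ℏc)³.
1 GeV³ → 1/(ℏc)³ × (1 GeV in J)³ = 1.299 × 10^47 m⁻³.
Result: 81 × 1.299 × 10^47 = 1.052 × 10^49 m⁻³.

1.052 × 10^49 m⁻³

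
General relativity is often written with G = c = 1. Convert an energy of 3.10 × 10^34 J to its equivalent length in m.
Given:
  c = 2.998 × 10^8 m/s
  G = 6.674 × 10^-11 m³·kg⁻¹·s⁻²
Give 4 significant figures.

Energy → length via G/c⁴.
3.10 × 10^34 J × (G/c⁴) = 2.561 × 10^-10 m

2.561 × 10^-10 m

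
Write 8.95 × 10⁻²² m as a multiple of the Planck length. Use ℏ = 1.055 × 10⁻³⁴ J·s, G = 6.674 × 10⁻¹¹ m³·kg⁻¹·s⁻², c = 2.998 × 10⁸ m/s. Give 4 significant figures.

Planck length: ℓ_P = √(ℏG/c³) = 1.616 × 10⁻³⁵ m.
8.95 × 10⁻²² / 1.616 × 10⁻³⁵ = 5.537 × 10¹³

5.537 × 10¹³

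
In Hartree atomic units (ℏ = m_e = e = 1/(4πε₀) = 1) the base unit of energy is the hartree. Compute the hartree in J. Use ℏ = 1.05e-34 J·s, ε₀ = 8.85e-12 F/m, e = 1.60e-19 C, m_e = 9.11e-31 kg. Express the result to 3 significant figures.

E_h = m_e e⁴/(4πε₀ℏ)²
  = 5.97e-106 / 1.36e-88
  = 4.38e-18 J

4.38e-18 J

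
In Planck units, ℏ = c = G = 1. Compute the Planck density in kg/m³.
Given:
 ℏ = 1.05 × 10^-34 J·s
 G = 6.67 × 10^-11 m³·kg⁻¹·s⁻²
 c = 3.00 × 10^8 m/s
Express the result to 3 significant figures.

5.20 × 10^96 kg/m³

The unique combination of the constants set to 1 with dimensions of density is ρ_P = c⁵/(ℏG²).
  = 2.43 × 10^42 / 4.67 × 10^-55
  = 5.20 × 10^96 kg/m³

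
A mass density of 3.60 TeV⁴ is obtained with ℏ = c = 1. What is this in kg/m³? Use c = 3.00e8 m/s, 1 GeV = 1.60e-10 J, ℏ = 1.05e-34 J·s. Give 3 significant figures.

Mass density is [E]/(c²[L]³) = [E]⁴/(ℏ³c⁵).
1 GeV⁴ → 1/(ℏ³c⁵) × (1 GeV in J)⁴ = 2.33e20 kg/m³.
Convert the energy scale: 3.60 TeV⁴ = 3.60e12 GeV⁴.
Result: 3.60e12 × 2.33e20 = 8.39e32 kg/m³.

8.39e32 kg/m³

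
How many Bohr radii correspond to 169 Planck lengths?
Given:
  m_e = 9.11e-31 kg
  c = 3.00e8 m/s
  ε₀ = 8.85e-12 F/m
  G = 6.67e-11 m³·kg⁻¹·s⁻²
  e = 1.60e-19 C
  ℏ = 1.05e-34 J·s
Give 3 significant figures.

5.18e-23

Planck length: ℓ_P = √(ℏG/c³) = 1.61e-35 m
Bohr radius: a₀ = 4πε₀ℏ²/(m_e e²) = 5.26e-11 m
169 × 1.61e-35 / 5.26e-11 = 5.18e-23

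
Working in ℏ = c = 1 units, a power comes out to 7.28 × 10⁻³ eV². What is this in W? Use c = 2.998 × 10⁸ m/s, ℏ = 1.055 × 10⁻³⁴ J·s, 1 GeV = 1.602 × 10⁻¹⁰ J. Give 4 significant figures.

Power is [E]/[T] = [E]²/ℏ.
1 GeV² → 1/ℏ × (1 GeV in J)² = 2.433 × 10¹⁴ W.
Convert the energy scale: 7.28 × 10⁻³ eV² = 7.28 × 10⁻²¹ GeV².
Result: 7.28 × 10⁻²¹ × 2.433 × 10¹⁴ = 1.771 × 10⁻⁶ W.

1.771 × 10⁻⁶ W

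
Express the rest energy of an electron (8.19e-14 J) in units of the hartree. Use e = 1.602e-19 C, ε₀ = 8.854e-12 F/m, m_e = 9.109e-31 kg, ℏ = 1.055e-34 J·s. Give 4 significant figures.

hartree: E_h = m_e e⁴/(4πε₀ℏ)² = 4.354e-18 J.
8.19e-14 / 4.354e-18 = 1.881e4

1.881e4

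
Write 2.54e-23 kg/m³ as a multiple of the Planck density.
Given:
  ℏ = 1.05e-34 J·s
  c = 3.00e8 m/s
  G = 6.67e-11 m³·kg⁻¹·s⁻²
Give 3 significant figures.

Planck density: ρ_P = c⁵/(ℏG²) = 5.20e96 kg/m³.
2.54e-23 / 5.20e96 = 4.88e-120

4.88e-120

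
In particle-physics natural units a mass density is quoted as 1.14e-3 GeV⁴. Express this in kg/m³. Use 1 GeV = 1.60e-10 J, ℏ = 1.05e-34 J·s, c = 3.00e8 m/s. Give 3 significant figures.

2.66e17 kg/m³

Mass density is [E]/(c²[L]³) = [E]⁴/(ℏ³c⁵).
1 GeV⁴ → 1/(ℏ³c⁵) × (1 GeV in J)⁴ = 2.33e20 kg/m³.
Result: 1.14e-3 × 2.33e20 = 2.66e17 kg/m³.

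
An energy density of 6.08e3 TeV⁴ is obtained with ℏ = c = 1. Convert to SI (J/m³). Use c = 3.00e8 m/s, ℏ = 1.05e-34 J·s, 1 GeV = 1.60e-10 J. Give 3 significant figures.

1.27e53 J/m³

[E]/[L]³ = [E]⁴/(ℏc)³; restore (ℏc)⁻³.
1 GeV⁴ → 1/(ℏc)³ × (1 GeV in J)⁴ = 2.10e37 J/m³.
Convert the energy scale: 6.08e3 TeV⁴ = 6.08e15 GeV⁴.
Result: 6.08e15 × 2.10e37 = 1.27e53 J/m³.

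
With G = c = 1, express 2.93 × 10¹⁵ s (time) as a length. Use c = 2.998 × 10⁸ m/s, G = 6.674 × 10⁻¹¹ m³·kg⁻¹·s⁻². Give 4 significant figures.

Time → length via c.
2.93 × 10¹⁵ s × (c) = 8.784 × 10²³ m

8.784 × 10²³ m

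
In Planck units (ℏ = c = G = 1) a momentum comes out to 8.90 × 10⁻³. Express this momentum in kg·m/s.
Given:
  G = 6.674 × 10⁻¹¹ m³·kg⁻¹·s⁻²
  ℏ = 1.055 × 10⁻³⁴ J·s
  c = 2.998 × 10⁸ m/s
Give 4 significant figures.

One Planck momentum: p_P = √(ℏc³/G) = 6.527 kg·m/s.
8.90 × 10⁻³ × 6.527 kg·m/s = 0.05809 kg·m/s

0.05809 kg·m/s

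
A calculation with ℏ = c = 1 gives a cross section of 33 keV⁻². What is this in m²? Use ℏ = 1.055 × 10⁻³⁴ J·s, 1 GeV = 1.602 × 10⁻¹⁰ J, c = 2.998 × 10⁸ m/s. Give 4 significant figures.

Area is [L]² = [E]⁻²·(ℏc)²; restore (ℏc)².
1 GeV⁻² → (ℏc)² × (1 GeV in J)⁻² = 3.898 × 10⁻³² m².
Convert the energy scale: 33 keV⁻² = 3.30 × 10¹³ GeV⁻².
Result: 3.30 × 10¹³ × 3.898 × 10⁻³² = 1.286 × 10⁻¹⁸ m².

1.286 × 10⁻¹⁸ m²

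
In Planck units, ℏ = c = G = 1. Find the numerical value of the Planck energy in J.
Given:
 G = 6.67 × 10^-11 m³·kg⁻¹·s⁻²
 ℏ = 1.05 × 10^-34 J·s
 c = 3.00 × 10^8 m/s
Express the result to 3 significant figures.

1.96 × 10^9 J

The unique combination of the constants set to 1 with dimensions of energy is E_P = √(ℏc⁵/G).
  = √(3.83 × 10^18)
  = 1.96 × 10^9 J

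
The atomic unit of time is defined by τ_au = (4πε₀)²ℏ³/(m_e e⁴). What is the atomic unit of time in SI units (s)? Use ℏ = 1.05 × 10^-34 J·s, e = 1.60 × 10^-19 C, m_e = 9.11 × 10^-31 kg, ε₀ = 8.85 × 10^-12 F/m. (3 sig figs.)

2.40 × 10^-17 s

τ_au = (4πε₀)²ℏ³/(m_e e⁴)
E_h = 4.38 × 10^-18 J
ℏ/E_h = 2.40 × 10^-17 s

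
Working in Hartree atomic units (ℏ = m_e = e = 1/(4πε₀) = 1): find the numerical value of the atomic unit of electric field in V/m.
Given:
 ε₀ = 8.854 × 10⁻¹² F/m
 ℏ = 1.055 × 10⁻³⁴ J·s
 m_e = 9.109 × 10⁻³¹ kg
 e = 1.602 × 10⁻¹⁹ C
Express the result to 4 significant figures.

5.131 × 10¹¹ V/m

Dimensional analysis gives E_au = E_h/(e a₀) = m_e²e⁵/((4πε₀)³ℏ⁴).
E_h = 4.354 × 10⁻¹⁸ J
a₀ = 5.297 × 10⁻¹¹ m
E_h/(e·a₀) = 5.131 × 10¹¹ V/m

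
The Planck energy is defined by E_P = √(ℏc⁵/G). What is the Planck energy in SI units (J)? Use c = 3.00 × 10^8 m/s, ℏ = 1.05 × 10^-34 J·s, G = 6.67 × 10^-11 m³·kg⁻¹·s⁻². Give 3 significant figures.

E_P = √(ℏc⁵/G)
  = √(3.83 × 10^18)
  = 1.96 × 10^9 J

1.96 × 10^9 J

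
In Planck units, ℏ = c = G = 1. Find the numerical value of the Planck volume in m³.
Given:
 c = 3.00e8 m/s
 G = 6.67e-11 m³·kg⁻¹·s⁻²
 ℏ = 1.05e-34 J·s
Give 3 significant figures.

4.18e-105 m³

Dimensional analysis gives V_P = (ℏG/c³)^(3/2).
  = √(1.75e-209)
  = 4.18e-105 m³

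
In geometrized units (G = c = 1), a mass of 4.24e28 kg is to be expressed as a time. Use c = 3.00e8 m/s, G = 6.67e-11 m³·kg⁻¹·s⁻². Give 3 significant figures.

Mass → time via G/c³.
4.24e28 kg × (G/c³) = 1.05e-7 s

1.05e-7 s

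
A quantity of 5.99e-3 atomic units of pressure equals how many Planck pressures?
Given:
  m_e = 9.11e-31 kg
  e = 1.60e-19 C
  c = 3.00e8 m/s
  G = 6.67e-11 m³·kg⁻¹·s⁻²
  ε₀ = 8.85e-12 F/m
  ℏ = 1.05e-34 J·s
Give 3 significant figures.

3.85e-103

atomic unit of pressure: P_au = E_h/a₀³ = m_e⁴e¹⁰/((4πε₀)⁵ℏ⁸) = 3.01e13 Pa
Planck pressure: p_P = c⁷/(ℏG²) = 4.68e113 Pa
5.99e-3 × 3.01e13 / 4.68e113 = 3.85e-103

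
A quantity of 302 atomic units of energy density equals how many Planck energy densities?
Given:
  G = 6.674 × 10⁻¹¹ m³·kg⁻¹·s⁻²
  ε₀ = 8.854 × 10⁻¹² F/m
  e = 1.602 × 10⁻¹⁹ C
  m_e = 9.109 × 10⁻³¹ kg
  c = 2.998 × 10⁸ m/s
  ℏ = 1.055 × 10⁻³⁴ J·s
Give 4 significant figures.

1.910 × 10⁻⁹⁸

atomic unit of energy density: u_au = E_h/a₀³ = m_e⁴e¹⁰/((4πε₀)⁵ℏ⁸) = 2.929 × 10¹³ J/m³
Planck energy density: u_P = c⁷/(ℏG²) = 4.632 × 10¹¹³ J/m³
302 × 2.929 × 10¹³ / 4.632 × 10¹¹³ = 1.910 × 10⁻⁹⁸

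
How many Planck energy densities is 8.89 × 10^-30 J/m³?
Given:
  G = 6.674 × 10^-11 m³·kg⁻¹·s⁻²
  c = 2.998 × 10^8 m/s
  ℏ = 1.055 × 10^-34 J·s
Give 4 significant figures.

Planck energy density: u_P = c⁷/(ℏG²) = 4.632 × 10^113 J/m³.
8.89 × 10^-30 / 4.632 × 10^113 = 1.919 × 10^-143

1.919 × 10^-143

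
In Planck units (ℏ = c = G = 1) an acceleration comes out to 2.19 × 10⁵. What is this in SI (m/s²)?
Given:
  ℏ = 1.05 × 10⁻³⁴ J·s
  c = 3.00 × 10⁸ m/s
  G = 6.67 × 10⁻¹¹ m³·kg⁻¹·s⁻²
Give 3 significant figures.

One Planck acceleration: a_P = √(c⁷/(ℏG)) = 5.59 × 10⁵¹ m/s².
2.19 × 10⁵ × 5.59 × 10⁵¹ m/s² = 1.22 × 10⁵⁷ m/s²

1.22 × 10⁵⁷ m/s²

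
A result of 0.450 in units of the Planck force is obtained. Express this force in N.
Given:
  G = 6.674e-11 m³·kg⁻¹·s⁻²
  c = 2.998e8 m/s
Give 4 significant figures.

5.447e43 N

One Planck force: F_P = c⁴/G = 1.210e44 N.
0.450 × 1.210e44 N = 5.447e43 N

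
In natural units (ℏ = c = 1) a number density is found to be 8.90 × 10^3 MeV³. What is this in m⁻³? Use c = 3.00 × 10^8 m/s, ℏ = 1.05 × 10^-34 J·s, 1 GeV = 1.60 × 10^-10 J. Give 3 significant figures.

Number density is [L]⁻³ = [E]³/(ℏc)³.
1 GeV³ → 1/(ℏc)³ × (1 GeV in J)³ = 1.31 × 10^47 m⁻³.
Convert the energy scale: 8.90 × 10^3 MeV³ = 8.90 × 10^-6 GeV³.
Result: 8.90 × 10^-6 × 1.31 × 10^47 = 1.17 × 10^42 m⁻³.

1.17 × 10^42 m⁻³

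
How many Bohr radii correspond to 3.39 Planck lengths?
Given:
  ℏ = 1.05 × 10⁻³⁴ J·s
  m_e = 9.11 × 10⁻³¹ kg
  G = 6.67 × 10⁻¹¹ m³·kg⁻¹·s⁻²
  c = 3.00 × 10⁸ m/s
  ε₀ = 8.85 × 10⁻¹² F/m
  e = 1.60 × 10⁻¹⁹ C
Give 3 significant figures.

1.04 × 10⁻²⁴

Planck length: ℓ_P = √(ℏG/c³) = 1.61 × 10⁻³⁵ m
Bohr radius: a₀ = 4πε₀ℏ²/(m_e e²) = 5.26 × 10⁻¹¹ m
3.39 × 1.61 × 10⁻³⁵ / 5.26 × 10⁻¹¹ = 1.04 × 10⁻²⁴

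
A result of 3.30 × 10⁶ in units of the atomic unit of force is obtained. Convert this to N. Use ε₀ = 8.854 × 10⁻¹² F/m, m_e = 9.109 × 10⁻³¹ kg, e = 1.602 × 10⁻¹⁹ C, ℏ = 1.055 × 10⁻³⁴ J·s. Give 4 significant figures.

One atomic unit of force: F_au = E_h/a₀ = m_e²e⁶/((4πε₀)³ℏ⁴) = 8.220 × 10⁻⁸ N.
3.30 × 10⁶ × 8.220 × 10⁻⁸ N = 0.2713 N

0.2713 N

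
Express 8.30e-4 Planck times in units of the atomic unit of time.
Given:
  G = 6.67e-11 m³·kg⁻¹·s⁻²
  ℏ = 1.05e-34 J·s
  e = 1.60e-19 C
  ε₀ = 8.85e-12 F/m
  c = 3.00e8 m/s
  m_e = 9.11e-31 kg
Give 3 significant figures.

Planck time: t_P = √(ℏG/c⁵) = 5.37e-44 s
atomic unit of time: τ_au = (4πε₀)²ℏ³/(m_e e⁴) = 2.40e-17 s
8.30e-4 × 5.37e-44 / 2.40e-17 = 1.86e-30

1.86e-30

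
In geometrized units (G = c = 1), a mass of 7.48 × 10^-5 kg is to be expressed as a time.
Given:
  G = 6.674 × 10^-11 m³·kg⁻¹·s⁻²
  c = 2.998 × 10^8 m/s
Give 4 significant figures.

Mass → time via G/c³.
7.48 × 10^-5 kg × (G/c³) = 1.853 × 10^-40 s

1.853 × 10^-40 s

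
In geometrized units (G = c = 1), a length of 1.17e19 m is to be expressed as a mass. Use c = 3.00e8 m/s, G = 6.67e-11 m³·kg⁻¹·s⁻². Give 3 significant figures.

1.58e46 kg

Length → mass via c²/G.
1.17e19 m × (c²/G) = 1.58e46 kg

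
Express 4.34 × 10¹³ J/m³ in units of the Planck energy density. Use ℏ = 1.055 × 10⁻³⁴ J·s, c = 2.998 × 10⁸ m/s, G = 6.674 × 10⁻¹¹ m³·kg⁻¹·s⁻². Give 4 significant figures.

9.369 × 10⁻¹⁰¹

Planck energy density: u_P = c⁷/(ℏG²) = 4.632 × 10¹¹³ J/m³.
4.34 × 10¹³ / 4.632 × 10¹¹³ = 9.369 × 10⁻¹⁰¹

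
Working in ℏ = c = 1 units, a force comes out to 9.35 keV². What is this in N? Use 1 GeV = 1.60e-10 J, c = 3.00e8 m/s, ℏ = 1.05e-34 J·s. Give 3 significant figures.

Force is [E]/[L] = [E]²/(ℏc); restore (ℏc)⁻¹.
1 GeV² → 1/(ℏc) × (1 GeV in J)² = 8.13e5 N.
Convert the energy scale: 9.35 keV² = 9.35e-12 GeV².
Result: 9.35e-12 × 8.13e5 = 7.60e-6 N.

7.60e-6 N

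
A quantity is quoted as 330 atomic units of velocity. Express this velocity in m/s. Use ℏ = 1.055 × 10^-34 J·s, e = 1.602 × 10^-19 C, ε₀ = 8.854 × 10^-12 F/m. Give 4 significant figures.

7.215 × 10^8 m/s

One atomic unit of velocity: v_au = e²/(4πε₀ℏ) = 2.186 × 10^6 m/s.
330 × 2.186 × 10^6 m/s = 7.215 × 10^8 m/s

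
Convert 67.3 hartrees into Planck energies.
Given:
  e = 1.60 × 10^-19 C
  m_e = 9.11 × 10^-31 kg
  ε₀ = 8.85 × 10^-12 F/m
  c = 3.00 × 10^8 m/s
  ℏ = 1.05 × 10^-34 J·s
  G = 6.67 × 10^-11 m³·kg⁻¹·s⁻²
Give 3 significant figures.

1.51 × 10^-25

hartree: E_h = m_e e⁴/(4πε₀ℏ)² = 4.38 × 10^-18 J
Planck energy: E_P = √(ℏc⁵/G) = 1.96 × 10^9 J
67.3 × 4.38 × 10^-18 / 1.96 × 10^9 = 1.51 × 10^-25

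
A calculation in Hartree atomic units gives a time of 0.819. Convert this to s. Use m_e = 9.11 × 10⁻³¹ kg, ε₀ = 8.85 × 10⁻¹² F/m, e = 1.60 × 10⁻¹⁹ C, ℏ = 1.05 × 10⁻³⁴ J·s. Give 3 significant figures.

One atomic unit of time: τ_au = (4πε₀)²ℏ³/(m_e e⁴) = 2.40 × 10⁻¹⁷ s.
0.819 × 2.40 × 10⁻¹⁷ s = 1.96 × 10⁻¹⁷ s

1.96 × 10⁻¹⁷ s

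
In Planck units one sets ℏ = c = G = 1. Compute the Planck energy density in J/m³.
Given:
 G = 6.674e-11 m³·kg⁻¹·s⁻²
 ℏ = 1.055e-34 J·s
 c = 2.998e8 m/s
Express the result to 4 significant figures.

4.632e113 J/m³

u_P = c⁷/(ℏG²)
  = 2.177e59 / 4.699e-55
  = 4.632e113 J/m³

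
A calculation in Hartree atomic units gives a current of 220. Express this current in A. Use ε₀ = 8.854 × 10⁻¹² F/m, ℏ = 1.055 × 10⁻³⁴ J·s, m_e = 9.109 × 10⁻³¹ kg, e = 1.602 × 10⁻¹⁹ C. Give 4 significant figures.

1.455 A

One atomic unit of electric current: I_au = e E_h/ℏ = m_e e⁵/((4πε₀)²ℏ³) = 6.612 × 10⁻³ A.
220 × 6.612 × 10⁻³ A = 1.455 A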